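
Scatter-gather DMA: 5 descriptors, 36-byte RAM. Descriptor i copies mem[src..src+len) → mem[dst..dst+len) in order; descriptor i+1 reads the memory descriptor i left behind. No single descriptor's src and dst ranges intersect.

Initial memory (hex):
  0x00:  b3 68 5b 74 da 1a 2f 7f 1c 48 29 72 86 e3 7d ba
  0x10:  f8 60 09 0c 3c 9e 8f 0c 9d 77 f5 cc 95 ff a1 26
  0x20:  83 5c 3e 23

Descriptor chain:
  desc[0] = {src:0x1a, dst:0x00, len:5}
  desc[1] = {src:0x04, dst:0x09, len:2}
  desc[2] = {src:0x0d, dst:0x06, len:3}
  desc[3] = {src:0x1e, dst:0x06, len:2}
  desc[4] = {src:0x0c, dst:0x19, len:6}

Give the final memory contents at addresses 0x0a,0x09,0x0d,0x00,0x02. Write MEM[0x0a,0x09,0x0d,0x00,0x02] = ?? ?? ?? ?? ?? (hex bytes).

MEM[0x0a,0x09,0x0d,0x00,0x02] = 1a a1 e3 f5 95

D0: mem[0x00..0x04] <- [f5 cc 95 ff a1]
D1: mem[0x09..0x0a] <- [a1 1a]
D2: mem[0x06..0x08] <- [e3 7d ba]
D3: mem[0x06..0x07] <- [a1 26]
D4: mem[0x19..0x1e] <- [86 e3 7d ba f8 60]
query mem[0x0a]=0x1a, mem[0x09]=0xa1, mem[0x0d]=0xe3, mem[0x00]=0xf5, mem[0x02]=0x95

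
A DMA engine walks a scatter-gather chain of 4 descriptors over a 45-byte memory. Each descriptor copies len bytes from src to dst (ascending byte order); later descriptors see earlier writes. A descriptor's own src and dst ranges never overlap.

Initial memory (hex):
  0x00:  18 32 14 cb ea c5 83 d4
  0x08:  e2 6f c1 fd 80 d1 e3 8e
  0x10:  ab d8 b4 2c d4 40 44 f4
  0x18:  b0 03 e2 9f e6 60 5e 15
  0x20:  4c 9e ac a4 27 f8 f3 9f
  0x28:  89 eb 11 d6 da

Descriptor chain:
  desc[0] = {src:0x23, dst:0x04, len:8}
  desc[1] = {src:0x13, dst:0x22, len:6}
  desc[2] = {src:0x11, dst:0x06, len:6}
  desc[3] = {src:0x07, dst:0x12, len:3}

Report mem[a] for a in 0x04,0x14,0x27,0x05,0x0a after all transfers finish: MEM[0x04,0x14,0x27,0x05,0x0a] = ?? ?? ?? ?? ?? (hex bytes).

MEM[0x04,0x14,0x27,0x05,0x0a] = a4 d4 b0 27 40

D0: mem[0x04..0x0b] <- [a4 27 f8 f3 9f 89 eb 11]
D1: mem[0x22..0x27] <- [2c d4 40 44 f4 b0]
D2: mem[0x06..0x0b] <- [d8 b4 2c d4 40 44]
D3: mem[0x12..0x14] <- [b4 2c d4]
query mem[0x04]=0xa4, mem[0x14]=0xd4, mem[0x27]=0xb0, mem[0x05]=0x27, mem[0x0a]=0x40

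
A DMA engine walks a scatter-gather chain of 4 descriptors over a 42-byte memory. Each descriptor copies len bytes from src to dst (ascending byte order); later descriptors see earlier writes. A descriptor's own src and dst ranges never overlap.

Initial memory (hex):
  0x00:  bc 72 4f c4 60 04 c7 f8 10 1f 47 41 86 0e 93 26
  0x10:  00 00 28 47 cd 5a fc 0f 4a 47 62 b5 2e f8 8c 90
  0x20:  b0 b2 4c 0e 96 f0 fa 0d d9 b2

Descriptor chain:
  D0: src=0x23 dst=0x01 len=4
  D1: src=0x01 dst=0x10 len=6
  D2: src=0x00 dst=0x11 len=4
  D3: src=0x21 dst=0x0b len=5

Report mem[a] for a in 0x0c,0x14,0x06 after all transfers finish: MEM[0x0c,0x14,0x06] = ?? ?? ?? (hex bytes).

#0 dst[0x01+4] := {0x0e,0x96,0xf0,0xfa}
#1 dst[0x10+6] := {0x0e,0x96,0xf0,0xfa,0x04,0xc7}
#2 dst[0x11+4] := {0xbc,0x0e,0x96,0xf0}
#3 dst[0x0b+5] := {0xb2,0x4c,0x0e,0x96,0xf0}
query mem[0x0c]=0x4c, mem[0x14]=0xf0, mem[0x06]=0xc7

MEM[0x0c,0x14,0x06] = 4c f0 c7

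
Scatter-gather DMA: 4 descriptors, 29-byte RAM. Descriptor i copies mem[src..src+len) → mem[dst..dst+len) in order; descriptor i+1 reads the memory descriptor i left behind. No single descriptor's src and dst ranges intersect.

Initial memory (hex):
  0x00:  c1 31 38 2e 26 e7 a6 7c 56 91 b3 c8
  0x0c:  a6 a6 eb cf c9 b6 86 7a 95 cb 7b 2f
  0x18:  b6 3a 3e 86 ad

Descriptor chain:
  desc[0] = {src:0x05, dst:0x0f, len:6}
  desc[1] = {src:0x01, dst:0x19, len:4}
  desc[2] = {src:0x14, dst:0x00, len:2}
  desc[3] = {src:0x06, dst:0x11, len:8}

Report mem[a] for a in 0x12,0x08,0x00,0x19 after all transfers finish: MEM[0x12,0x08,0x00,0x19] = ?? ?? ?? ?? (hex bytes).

[0] 0x05->0x0f len=6 : e7 a6 7c 56 91 b3
[1] 0x01->0x19 len=4 : 31 38 2e 26
[2] 0x14->0x00 len=2 : b3 cb
[3] 0x06->0x11 len=8 : a6 7c 56 91 b3 c8 a6 a6
query mem[0x12]=0x7c, mem[0x08]=0x56, mem[0x00]=0xb3, mem[0x19]=0x31

MEM[0x12,0x08,0x00,0x19] = 7c 56 b3 31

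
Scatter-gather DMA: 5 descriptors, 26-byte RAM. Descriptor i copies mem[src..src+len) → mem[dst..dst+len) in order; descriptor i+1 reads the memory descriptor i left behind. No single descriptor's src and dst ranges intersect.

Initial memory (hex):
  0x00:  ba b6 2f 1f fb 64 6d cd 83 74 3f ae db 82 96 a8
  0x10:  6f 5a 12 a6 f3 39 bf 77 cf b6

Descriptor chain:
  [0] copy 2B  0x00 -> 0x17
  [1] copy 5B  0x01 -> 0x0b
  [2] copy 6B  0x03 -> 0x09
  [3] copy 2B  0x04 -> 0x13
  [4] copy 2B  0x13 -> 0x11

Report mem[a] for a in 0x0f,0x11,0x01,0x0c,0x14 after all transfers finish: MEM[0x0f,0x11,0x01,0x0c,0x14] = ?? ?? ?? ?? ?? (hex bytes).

MEM[0x0f,0x11,0x01,0x0c,0x14] = 64 fb b6 6d 64

[0] 0x00->0x17 len=2 : ba b6
[1] 0x01->0x0b len=5 : b6 2f 1f fb 64
[2] 0x03->0x09 len=6 : 1f fb 64 6d cd 83
[3] 0x04->0x13 len=2 : fb 64
[4] 0x13->0x11 len=2 : fb 64
query mem[0x0f]=0x64, mem[0x11]=0xfb, mem[0x01]=0xb6, mem[0x0c]=0x6d, mem[0x14]=0x64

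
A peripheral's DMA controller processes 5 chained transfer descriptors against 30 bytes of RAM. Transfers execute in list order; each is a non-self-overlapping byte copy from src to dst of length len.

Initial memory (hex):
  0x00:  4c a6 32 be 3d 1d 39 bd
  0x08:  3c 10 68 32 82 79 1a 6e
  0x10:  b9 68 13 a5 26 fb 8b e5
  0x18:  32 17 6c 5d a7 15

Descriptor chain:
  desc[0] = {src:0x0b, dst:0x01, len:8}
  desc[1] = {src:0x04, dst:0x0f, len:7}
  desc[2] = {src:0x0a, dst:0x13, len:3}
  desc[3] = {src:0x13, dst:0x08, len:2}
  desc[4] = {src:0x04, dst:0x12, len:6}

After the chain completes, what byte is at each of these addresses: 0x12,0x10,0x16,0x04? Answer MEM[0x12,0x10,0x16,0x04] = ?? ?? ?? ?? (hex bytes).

MEM[0x12,0x10,0x16,0x04] = 1a 6e 68 1a

#0 dst[0x01+8] := {0x32,0x82,0x79,0x1a,0x6e,0xb9,0x68,0x13}
#1 dst[0x0f+7] := {0x1a,0x6e,0xb9,0x68,0x13,0x10,0x68}
#2 dst[0x13+3] := {0x68,0x32,0x82}
#3 dst[0x08+2] := {0x68,0x32}
#4 dst[0x12+6] := {0x1a,0x6e,0xb9,0x68,0x68,0x32}
query mem[0x12]=0x1a, mem[0x10]=0x6e, mem[0x16]=0x68, mem[0x04]=0x1a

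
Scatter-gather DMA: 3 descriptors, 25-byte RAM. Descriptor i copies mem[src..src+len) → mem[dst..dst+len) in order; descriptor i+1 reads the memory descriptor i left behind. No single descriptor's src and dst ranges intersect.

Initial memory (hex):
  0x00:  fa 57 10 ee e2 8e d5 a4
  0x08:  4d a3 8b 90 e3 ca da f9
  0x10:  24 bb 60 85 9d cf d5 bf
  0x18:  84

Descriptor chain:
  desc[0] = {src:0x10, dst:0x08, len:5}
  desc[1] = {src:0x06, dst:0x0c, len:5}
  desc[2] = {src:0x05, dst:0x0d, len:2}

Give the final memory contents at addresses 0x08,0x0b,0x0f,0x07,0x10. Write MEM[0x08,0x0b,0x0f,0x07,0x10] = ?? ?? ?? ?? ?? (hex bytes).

MEM[0x08,0x0b,0x0f,0x07,0x10] = 24 85 bb a4 60

D0: mem[0x08..0x0c] <- [24 bb 60 85 9d]
D1: mem[0x0c..0x10] <- [d5 a4 24 bb 60]
D2: mem[0x0d..0x0e] <- [8e d5]
query mem[0x08]=0x24, mem[0x0b]=0x85, mem[0x0f]=0xbb, mem[0x07]=0xa4, mem[0x10]=0x60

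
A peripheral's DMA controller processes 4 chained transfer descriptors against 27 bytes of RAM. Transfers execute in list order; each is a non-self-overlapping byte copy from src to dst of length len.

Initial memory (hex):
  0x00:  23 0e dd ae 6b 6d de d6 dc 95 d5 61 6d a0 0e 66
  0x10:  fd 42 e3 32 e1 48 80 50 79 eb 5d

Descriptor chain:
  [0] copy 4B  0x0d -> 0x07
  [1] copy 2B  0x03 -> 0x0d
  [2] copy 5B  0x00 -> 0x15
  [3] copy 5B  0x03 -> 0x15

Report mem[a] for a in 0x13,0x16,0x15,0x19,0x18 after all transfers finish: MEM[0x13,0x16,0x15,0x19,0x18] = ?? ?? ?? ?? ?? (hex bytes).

MEM[0x13,0x16,0x15,0x19,0x18] = 32 6b ae a0 de

D0: mem[0x07..0x0a] <- [a0 0e 66 fd]
D1: mem[0x0d..0x0e] <- [ae 6b]
D2: mem[0x15..0x19] <- [23 0e dd ae 6b]
D3: mem[0x15..0x19] <- [ae 6b 6d de a0]
query mem[0x13]=0x32, mem[0x16]=0x6b, mem[0x15]=0xae, mem[0x19]=0xa0, mem[0x18]=0xde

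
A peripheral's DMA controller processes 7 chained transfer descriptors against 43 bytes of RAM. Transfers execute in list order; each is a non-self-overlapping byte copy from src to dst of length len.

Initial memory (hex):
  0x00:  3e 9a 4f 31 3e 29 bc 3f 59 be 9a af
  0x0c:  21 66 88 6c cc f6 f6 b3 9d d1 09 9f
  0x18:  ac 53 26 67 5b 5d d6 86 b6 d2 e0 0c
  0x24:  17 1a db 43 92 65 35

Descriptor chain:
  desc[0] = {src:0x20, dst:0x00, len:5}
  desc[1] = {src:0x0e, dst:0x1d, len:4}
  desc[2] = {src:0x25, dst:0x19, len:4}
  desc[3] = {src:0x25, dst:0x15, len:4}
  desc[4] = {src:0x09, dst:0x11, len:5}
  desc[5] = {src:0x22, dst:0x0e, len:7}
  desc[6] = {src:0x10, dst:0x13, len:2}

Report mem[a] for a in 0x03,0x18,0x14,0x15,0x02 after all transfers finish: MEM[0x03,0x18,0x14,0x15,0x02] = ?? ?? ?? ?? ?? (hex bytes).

D0: mem[0x00..0x04] <- [b6 d2 e0 0c 17]
D1: mem[0x1d..0x20] <- [88 6c cc f6]
D2: mem[0x19..0x1c] <- [1a db 43 92]
D3: mem[0x15..0x18] <- [1a db 43 92]
D4: mem[0x11..0x15] <- [be 9a af 21 66]
D5: mem[0x0e..0x14] <- [e0 0c 17 1a db 43 92]
D6: mem[0x13..0x14] <- [17 1a]
query mem[0x03]=0x0c, mem[0x18]=0x92, mem[0x14]=0x1a, mem[0x15]=0x66, mem[0x02]=0xe0

MEM[0x03,0x18,0x14,0x15,0x02] = 0c 92 1a 66 e0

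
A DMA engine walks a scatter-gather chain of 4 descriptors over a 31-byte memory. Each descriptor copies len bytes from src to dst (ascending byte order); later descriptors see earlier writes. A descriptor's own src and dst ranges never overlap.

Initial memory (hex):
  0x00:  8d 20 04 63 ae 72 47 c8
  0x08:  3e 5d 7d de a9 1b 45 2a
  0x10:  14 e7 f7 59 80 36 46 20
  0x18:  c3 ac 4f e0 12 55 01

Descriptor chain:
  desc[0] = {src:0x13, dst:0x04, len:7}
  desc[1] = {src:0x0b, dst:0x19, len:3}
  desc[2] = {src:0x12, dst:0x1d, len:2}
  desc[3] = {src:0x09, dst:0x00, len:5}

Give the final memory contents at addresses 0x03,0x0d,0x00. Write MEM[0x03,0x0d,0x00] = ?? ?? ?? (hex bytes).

[0] 0x13->0x04 len=7 : 59 80 36 46 20 c3 ac
[1] 0x0b->0x19 len=3 : de a9 1b
[2] 0x12->0x1d len=2 : f7 59
[3] 0x09->0x00 len=5 : c3 ac de a9 1b
query mem[0x03]=0xa9, mem[0x0d]=0x1b, mem[0x00]=0xc3

MEM[0x03,0x0d,0x00] = a9 1b c3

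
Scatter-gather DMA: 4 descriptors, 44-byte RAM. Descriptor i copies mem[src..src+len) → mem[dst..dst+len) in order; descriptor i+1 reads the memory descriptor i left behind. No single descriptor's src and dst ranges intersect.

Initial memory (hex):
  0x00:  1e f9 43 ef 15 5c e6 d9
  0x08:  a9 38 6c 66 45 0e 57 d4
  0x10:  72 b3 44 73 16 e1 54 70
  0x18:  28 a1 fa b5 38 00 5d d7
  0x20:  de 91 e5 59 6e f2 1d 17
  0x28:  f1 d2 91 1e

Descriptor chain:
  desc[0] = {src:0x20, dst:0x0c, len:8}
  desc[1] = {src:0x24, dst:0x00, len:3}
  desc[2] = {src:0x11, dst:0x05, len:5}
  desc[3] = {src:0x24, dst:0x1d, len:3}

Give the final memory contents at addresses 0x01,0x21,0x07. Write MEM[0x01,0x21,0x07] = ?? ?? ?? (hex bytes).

MEM[0x01,0x21,0x07] = f2 91 17

#0 dst[0x0c+8] := {0xde,0x91,0xe5,0x59,0x6e,0xf2,0x1d,0x17}
#1 dst[0x00+3] := {0x6e,0xf2,0x1d}
#2 dst[0x05+5] := {0xf2,0x1d,0x17,0x16,0xe1}
#3 dst[0x1d+3] := {0x6e,0xf2,0x1d}
query mem[0x01]=0xf2, mem[0x21]=0x91, mem[0x07]=0x17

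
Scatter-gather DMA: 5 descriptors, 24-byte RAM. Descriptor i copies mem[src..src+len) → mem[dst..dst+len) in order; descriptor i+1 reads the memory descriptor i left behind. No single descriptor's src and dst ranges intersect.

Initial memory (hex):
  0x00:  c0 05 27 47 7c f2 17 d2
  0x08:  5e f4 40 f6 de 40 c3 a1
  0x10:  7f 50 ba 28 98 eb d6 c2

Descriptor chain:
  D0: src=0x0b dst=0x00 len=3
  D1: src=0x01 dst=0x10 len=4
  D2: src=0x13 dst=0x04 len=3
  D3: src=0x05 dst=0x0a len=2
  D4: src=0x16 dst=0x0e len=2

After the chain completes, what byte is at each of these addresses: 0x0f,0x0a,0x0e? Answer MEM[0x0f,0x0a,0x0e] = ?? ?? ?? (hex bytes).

[0] 0x0b->0x00 len=3 : f6 de 40
[1] 0x01->0x10 len=4 : de 40 47 7c
[2] 0x13->0x04 len=3 : 7c 98 eb
[3] 0x05->0x0a len=2 : 98 eb
[4] 0x16->0x0e len=2 : d6 c2
query mem[0x0f]=0xc2, mem[0x0a]=0x98, mem[0x0e]=0xd6

MEM[0x0f,0x0a,0x0e] = c2 98 d6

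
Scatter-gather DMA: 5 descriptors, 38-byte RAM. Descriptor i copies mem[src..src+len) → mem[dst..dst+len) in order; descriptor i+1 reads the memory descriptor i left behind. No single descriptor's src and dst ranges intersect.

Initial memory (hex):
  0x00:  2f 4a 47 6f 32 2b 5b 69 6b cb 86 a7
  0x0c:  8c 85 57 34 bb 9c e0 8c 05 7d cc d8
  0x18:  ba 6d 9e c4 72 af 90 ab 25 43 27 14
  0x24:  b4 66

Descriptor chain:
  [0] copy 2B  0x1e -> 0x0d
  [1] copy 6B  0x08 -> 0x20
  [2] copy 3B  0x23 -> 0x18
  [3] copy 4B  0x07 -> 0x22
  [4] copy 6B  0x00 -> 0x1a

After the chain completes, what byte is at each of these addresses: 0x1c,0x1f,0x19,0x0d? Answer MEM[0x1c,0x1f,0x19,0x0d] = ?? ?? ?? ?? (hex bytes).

[0] 0x1e->0x0d len=2 : 90 ab
[1] 0x08->0x20 len=6 : 6b cb 86 a7 8c 90
[2] 0x23->0x18 len=3 : a7 8c 90
[3] 0x07->0x22 len=4 : 69 6b cb 86
[4] 0x00->0x1a len=6 : 2f 4a 47 6f 32 2b
query mem[0x1c]=0x47, mem[0x1f]=0x2b, mem[0x19]=0x8c, mem[0x0d]=0x90

MEM[0x1c,0x1f,0x19,0x0d] = 47 2b 8c 90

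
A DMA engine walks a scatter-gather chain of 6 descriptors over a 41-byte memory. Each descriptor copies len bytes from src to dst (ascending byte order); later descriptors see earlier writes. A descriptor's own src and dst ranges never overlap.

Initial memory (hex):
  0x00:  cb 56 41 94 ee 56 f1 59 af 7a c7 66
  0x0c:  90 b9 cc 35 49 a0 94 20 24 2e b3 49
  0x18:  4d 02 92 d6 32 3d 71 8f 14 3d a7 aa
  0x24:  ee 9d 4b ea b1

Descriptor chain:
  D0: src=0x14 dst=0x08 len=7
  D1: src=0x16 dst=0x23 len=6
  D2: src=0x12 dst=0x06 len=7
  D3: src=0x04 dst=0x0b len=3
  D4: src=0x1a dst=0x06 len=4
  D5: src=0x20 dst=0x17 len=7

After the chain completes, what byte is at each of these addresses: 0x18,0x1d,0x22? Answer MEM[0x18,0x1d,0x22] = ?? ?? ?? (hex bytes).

MEM[0x18,0x1d,0x22] = 3d 02 a7

  after D0: wrote 7B at 0x08 = 242eb3494d0292
  after D1: wrote 6B at 0x23 = b3494d0292d6
  after D2: wrote 7B at 0x06 = 9420242eb3494d
  after D3: wrote 3B at 0x0b = ee5694
  after D4: wrote 4B at 0x06 = 92d6323d
  after D5: wrote 7B at 0x17 = 143da7b3494d02
query mem[0x18]=0x3d, mem[0x1d]=0x02, mem[0x22]=0xa7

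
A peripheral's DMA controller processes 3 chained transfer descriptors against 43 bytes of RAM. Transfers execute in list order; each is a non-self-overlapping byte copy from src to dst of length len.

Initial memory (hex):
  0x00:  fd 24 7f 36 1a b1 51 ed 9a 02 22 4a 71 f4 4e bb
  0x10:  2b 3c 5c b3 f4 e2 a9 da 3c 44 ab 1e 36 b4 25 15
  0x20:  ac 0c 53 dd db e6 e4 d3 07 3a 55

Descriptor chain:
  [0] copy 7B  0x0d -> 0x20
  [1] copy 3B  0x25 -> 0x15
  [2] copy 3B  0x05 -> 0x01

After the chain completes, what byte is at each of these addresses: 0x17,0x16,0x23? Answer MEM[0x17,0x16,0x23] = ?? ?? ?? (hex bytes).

MEM[0x17,0x16,0x23] = d3 b3 2b

D0: mem[0x20..0x26] <- [f4 4e bb 2b 3c 5c b3]
D1: mem[0x15..0x17] <- [5c b3 d3]
D2: mem[0x01..0x03] <- [b1 51 ed]
query mem[0x17]=0xd3, mem[0x16]=0xb3, mem[0x23]=0x2b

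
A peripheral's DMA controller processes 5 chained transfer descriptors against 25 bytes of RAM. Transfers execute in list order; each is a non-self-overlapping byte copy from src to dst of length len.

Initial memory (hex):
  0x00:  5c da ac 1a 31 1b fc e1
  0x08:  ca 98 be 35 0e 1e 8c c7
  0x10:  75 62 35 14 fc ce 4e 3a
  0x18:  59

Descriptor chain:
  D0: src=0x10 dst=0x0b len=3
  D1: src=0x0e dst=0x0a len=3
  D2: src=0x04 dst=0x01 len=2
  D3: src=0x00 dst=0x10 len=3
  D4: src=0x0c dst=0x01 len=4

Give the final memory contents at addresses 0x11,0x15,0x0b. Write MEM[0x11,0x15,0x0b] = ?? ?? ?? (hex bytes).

  after D0: wrote 3B at 0x0b = 756235
  after D1: wrote 3B at 0x0a = 8cc775
  after D2: wrote 2B at 0x01 = 311b
  after D3: wrote 3B at 0x10 = 5c311b
  after D4: wrote 4B at 0x01 = 75358cc7
query mem[0x11]=0x31, mem[0x15]=0xce, mem[0x0b]=0xc7

MEM[0x11,0x15,0x0b] = 31 ce c7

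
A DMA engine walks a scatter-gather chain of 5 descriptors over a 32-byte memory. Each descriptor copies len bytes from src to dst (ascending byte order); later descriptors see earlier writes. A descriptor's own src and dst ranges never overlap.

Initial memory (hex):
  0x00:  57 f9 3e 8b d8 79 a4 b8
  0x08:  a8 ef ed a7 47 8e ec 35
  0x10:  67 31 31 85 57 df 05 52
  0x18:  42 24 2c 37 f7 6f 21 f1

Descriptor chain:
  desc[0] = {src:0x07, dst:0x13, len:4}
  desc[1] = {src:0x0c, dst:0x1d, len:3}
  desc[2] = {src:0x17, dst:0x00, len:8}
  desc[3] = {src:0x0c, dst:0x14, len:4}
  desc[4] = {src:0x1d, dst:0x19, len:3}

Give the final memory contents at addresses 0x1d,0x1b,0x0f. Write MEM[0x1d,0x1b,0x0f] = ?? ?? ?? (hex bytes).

MEM[0x1d,0x1b,0x0f] = 47 ec 35

#0 dst[0x13+4] := {0xb8,0xa8,0xef,0xed}
#1 dst[0x1d+3] := {0x47,0x8e,0xec}
#2 dst[0x00+8] := {0x52,0x42,0x24,0x2c,0x37,0xf7,0x47,0x8e}
#3 dst[0x14+4] := {0x47,0x8e,0xec,0x35}
#4 dst[0x19+3] := {0x47,0x8e,0xec}
query mem[0x1d]=0x47, mem[0x1b]=0xec, mem[0x0f]=0x35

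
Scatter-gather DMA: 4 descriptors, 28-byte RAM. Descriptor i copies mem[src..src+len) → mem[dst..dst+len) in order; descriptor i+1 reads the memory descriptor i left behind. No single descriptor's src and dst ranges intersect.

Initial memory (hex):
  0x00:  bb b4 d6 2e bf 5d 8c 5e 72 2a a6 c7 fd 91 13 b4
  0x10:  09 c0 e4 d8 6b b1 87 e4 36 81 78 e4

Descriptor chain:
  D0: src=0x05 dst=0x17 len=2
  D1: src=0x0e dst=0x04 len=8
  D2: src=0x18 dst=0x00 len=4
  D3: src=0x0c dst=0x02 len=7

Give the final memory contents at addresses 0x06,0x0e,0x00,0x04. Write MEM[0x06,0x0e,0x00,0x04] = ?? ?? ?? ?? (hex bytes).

#0 dst[0x17+2] := {0x5d,0x8c}
#1 dst[0x04+8] := {0x13,0xb4,0x09,0xc0,0xe4,0xd8,0x6b,0xb1}
#2 dst[0x00+4] := {0x8c,0x81,0x78,0xe4}
#3 dst[0x02+7] := {0xfd,0x91,0x13,0xb4,0x09,0xc0,0xe4}
query mem[0x06]=0x09, mem[0x0e]=0x13, mem[0x00]=0x8c, mem[0x04]=0x13

MEM[0x06,0x0e,0x00,0x04] = 09 13 8c 13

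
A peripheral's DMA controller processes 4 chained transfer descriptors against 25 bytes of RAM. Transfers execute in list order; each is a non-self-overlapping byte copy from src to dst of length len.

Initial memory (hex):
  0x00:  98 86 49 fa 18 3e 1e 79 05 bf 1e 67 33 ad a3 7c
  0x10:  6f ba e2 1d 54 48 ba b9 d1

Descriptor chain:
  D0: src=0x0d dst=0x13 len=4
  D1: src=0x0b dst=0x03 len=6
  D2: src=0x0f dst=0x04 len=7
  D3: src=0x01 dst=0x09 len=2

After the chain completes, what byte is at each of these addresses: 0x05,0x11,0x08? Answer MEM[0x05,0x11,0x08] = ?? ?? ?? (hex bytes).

MEM[0x05,0x11,0x08] = 6f ba ad

[0] 0x0d->0x13 len=4 : ad a3 7c 6f
[1] 0x0b->0x03 len=6 : 67 33 ad a3 7c 6f
[2] 0x0f->0x04 len=7 : 7c 6f ba e2 ad a3 7c
[3] 0x01->0x09 len=2 : 86 49
query mem[0x05]=0x6f, mem[0x11]=0xba, mem[0x08]=0xad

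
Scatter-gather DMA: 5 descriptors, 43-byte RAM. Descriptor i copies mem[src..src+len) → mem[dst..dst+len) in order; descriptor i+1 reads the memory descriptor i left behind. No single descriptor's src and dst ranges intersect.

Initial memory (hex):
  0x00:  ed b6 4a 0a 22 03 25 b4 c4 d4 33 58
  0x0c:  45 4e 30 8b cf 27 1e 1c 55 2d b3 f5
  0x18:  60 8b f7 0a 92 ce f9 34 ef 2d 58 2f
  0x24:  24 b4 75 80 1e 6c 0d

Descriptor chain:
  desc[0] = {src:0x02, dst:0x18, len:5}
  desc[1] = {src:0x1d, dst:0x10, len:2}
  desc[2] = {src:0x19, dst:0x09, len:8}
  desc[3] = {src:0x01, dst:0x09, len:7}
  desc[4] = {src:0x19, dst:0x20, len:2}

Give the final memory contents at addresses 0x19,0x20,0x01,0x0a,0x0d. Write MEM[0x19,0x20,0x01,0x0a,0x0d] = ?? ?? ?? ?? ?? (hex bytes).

#0 dst[0x18+5] := {0x4a,0x0a,0x22,0x03,0x25}
#1 dst[0x10+2] := {0xce,0xf9}
#2 dst[0x09+8] := {0x0a,0x22,0x03,0x25,0xce,0xf9,0x34,0xef}
#3 dst[0x09+7] := {0xb6,0x4a,0x0a,0x22,0x03,0x25,0xb4}
#4 dst[0x20+2] := {0x0a,0x22}
query mem[0x19]=0x0a, mem[0x20]=0x0a, mem[0x01]=0xb6, mem[0x0a]=0x4a, mem[0x0d]=0x03

MEM[0x19,0x20,0x01,0x0a,0x0d] = 0a 0a b6 4a 03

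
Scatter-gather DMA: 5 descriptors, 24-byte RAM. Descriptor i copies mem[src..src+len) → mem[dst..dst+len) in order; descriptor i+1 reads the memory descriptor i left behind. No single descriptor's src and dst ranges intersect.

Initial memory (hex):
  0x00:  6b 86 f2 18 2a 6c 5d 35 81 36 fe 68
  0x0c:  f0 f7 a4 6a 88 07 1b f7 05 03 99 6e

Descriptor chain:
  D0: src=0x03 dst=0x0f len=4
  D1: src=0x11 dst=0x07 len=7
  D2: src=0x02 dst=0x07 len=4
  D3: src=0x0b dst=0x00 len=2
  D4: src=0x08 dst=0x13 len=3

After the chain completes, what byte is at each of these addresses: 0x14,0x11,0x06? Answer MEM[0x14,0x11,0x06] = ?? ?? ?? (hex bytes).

MEM[0x14,0x11,0x06] = 2a 6c 5d

#0 dst[0x0f+4] := {0x18,0x2a,0x6c,0x5d}
#1 dst[0x07+7] := {0x6c,0x5d,0xf7,0x05,0x03,0x99,0x6e}
#2 dst[0x07+4] := {0xf2,0x18,0x2a,0x6c}
#3 dst[0x00+2] := {0x03,0x99}
#4 dst[0x13+3] := {0x18,0x2a,0x6c}
query mem[0x14]=0x2a, mem[0x11]=0x6c, mem[0x06]=0x5d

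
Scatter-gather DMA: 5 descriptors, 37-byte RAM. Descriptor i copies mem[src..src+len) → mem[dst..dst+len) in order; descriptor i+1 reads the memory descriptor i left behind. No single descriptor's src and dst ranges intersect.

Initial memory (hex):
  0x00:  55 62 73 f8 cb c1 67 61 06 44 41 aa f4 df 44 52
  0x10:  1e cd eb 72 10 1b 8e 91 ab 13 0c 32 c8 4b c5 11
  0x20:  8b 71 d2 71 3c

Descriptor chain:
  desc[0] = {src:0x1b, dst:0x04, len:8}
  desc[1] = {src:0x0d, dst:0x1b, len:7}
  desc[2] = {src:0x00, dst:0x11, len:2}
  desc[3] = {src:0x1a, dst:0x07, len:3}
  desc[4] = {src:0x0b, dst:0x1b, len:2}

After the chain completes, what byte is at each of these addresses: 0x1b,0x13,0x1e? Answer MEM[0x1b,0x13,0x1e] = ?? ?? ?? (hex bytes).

#0 dst[0x04+8] := {0x32,0xc8,0x4b,0xc5,0x11,0x8b,0x71,0xd2}
#1 dst[0x1b+7] := {0xdf,0x44,0x52,0x1e,0xcd,0xeb,0x72}
#2 dst[0x11+2] := {0x55,0x62}
#3 dst[0x07+3] := {0x0c,0xdf,0x44}
#4 dst[0x1b+2] := {0xd2,0xf4}
query mem[0x1b]=0xd2, mem[0x13]=0x72, mem[0x1e]=0x1e

MEM[0x1b,0x13,0x1e] = d2 72 1e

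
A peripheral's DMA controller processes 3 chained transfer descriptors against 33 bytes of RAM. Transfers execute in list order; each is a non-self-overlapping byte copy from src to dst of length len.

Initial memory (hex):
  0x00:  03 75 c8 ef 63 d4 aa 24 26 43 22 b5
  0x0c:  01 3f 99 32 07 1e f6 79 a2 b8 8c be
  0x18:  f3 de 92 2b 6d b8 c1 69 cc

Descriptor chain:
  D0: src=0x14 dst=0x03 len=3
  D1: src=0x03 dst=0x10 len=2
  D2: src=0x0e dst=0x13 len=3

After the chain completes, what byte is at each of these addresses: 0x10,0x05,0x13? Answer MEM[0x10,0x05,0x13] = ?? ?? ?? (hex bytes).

MEM[0x10,0x05,0x13] = a2 8c 99

[0] 0x14->0x03 len=3 : a2 b8 8c
[1] 0x03->0x10 len=2 : a2 b8
[2] 0x0e->0x13 len=3 : 99 32 a2
query mem[0x10]=0xa2, mem[0x05]=0x8c, mem[0x13]=0x99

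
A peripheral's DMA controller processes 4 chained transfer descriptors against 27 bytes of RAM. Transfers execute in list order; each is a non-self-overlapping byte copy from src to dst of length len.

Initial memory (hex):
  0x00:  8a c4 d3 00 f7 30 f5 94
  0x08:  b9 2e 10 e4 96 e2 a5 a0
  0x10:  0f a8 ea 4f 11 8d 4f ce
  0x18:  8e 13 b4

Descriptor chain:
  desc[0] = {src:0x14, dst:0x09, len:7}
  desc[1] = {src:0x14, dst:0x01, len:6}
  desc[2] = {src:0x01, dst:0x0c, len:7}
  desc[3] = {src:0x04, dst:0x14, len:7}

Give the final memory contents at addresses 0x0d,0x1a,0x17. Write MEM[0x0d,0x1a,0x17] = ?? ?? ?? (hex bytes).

MEM[0x0d,0x1a,0x17] = 8d 8d 94

#0 dst[0x09+7] := {0x11,0x8d,0x4f,0xce,0x8e,0x13,0xb4}
#1 dst[0x01+6] := {0x11,0x8d,0x4f,0xce,0x8e,0x13}
#2 dst[0x0c+7] := {0x11,0x8d,0x4f,0xce,0x8e,0x13,0x94}
#3 dst[0x14+7] := {0xce,0x8e,0x13,0x94,0xb9,0x11,0x8d}
query mem[0x0d]=0x8d, mem[0x1a]=0x8d, mem[0x17]=0x94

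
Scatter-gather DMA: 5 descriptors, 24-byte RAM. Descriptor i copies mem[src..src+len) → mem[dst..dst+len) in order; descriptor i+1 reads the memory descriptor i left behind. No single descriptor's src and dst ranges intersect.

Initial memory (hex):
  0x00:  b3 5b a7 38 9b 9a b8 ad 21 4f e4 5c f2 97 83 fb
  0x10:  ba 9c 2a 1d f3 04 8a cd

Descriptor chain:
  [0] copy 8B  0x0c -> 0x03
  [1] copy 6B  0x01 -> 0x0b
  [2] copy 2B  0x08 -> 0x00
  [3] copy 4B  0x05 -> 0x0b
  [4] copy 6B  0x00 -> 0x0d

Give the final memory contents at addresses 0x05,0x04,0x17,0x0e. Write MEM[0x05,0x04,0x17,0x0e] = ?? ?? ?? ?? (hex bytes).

D0: mem[0x03..0x0a] <- [f2 97 83 fb ba 9c 2a 1d]
D1: mem[0x0b..0x10] <- [5b a7 f2 97 83 fb]
D2: mem[0x00..0x01] <- [9c 2a]
D3: mem[0x0b..0x0e] <- [83 fb ba 9c]
D4: mem[0x0d..0x12] <- [9c 2a a7 f2 97 83]
query mem[0x05]=0x83, mem[0x04]=0x97, mem[0x17]=0xcd, mem[0x0e]=0x2a

MEM[0x05,0x04,0x17,0x0e] = 83 97 cd 2a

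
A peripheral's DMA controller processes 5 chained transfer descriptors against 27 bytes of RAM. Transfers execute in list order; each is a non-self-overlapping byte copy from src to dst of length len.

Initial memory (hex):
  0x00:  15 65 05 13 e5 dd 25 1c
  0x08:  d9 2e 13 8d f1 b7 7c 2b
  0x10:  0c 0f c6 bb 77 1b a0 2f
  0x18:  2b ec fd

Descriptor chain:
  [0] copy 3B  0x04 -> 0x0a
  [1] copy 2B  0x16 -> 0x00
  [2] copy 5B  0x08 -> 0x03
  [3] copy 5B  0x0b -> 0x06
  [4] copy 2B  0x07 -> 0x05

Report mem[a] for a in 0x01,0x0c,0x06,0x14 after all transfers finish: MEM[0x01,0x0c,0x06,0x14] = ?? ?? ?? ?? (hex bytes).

MEM[0x01,0x0c,0x06,0x14] = 2f 25 b7 77

D0: mem[0x0a..0x0c] <- [e5 dd 25]
D1: mem[0x00..0x01] <- [a0 2f]
D2: mem[0x03..0x07] <- [d9 2e e5 dd 25]
D3: mem[0x06..0x0a] <- [dd 25 b7 7c 2b]
D4: mem[0x05..0x06] <- [25 b7]
query mem[0x01]=0x2f, mem[0x0c]=0x25, mem[0x06]=0xb7, mem[0x14]=0x77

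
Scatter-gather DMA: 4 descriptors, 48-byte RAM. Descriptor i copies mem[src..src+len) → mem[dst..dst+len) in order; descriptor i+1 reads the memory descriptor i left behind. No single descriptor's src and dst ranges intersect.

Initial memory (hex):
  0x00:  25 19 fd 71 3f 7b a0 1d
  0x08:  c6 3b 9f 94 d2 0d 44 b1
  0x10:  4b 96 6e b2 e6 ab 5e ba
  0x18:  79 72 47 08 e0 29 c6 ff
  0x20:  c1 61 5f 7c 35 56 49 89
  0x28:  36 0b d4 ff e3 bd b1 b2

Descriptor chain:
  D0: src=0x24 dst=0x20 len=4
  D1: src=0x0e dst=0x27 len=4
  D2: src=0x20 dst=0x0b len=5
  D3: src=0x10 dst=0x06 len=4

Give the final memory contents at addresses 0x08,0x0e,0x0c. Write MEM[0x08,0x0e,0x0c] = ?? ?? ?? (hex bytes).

D0: mem[0x20..0x23] <- [35 56 49 89]
D1: mem[0x27..0x2a] <- [44 b1 4b 96]
D2: mem[0x0b..0x0f] <- [35 56 49 89 35]
D3: mem[0x06..0x09] <- [4b 96 6e b2]
query mem[0x08]=0x6e, mem[0x0e]=0x89, mem[0x0c]=0x56

MEM[0x08,0x0e,0x0c] = 6e 89 56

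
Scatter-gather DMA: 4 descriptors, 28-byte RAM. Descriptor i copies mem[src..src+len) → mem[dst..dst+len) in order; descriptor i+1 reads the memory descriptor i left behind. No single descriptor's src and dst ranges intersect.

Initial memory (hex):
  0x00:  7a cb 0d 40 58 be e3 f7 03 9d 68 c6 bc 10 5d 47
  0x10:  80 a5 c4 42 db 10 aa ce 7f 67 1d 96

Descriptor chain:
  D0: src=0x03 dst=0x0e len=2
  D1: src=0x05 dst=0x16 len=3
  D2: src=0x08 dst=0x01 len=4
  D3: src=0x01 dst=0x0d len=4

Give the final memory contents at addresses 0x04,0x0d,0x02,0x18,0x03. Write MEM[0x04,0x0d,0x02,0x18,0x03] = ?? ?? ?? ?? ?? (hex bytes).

[0] 0x03->0x0e len=2 : 40 58
[1] 0x05->0x16 len=3 : be e3 f7
[2] 0x08->0x01 len=4 : 03 9d 68 c6
[3] 0x01->0x0d len=4 : 03 9d 68 c6
query mem[0x04]=0xc6, mem[0x0d]=0x03, mem[0x02]=0x9d, mem[0x18]=0xf7, mem[0x03]=0x68

MEM[0x04,0x0d,0x02,0x18,0x03] = c6 03 9d f7 68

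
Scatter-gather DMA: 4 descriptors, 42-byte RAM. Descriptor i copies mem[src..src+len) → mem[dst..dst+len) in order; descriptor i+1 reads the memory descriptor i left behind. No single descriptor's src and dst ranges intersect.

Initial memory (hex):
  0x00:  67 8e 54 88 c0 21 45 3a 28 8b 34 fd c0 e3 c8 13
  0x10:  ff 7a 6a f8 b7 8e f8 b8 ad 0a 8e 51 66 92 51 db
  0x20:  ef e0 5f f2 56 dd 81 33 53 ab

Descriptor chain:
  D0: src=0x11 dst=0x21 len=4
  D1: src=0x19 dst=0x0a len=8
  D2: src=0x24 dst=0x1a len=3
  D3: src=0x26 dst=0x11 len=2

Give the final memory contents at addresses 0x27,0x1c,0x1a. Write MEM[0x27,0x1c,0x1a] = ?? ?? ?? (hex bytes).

MEM[0x27,0x1c,0x1a] = 33 81 b7

#0 dst[0x21+4] := {0x7a,0x6a,0xf8,0xb7}
#1 dst[0x0a+8] := {0x0a,0x8e,0x51,0x66,0x92,0x51,0xdb,0xef}
#2 dst[0x1a+3] := {0xb7,0xdd,0x81}
#3 dst[0x11+2] := {0x81,0x33}
query mem[0x27]=0x33, mem[0x1c]=0x81, mem[0x1a]=0xb7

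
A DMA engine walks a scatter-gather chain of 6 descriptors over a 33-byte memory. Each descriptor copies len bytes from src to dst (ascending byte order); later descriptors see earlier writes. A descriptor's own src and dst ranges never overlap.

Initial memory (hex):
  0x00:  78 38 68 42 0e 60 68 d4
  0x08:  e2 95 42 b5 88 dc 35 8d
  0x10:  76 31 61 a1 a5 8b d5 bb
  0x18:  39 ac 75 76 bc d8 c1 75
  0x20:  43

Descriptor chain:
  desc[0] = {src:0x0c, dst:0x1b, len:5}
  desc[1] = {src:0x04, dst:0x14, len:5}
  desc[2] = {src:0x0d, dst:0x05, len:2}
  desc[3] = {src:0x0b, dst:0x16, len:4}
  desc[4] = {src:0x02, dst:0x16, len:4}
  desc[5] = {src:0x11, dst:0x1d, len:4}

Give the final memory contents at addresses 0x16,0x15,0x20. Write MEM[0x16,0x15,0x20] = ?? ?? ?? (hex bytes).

D0: mem[0x1b..0x1f] <- [88 dc 35 8d 76]
D1: mem[0x14..0x18] <- [0e 60 68 d4 e2]
D2: mem[0x05..0x06] <- [dc 35]
D3: mem[0x16..0x19] <- [b5 88 dc 35]
D4: mem[0x16..0x19] <- [68 42 0e dc]
D5: mem[0x1d..0x20] <- [31 61 a1 0e]
query mem[0x16]=0x68, mem[0x15]=0x60, mem[0x20]=0x0e

MEM[0x16,0x15,0x20] = 68 60 0e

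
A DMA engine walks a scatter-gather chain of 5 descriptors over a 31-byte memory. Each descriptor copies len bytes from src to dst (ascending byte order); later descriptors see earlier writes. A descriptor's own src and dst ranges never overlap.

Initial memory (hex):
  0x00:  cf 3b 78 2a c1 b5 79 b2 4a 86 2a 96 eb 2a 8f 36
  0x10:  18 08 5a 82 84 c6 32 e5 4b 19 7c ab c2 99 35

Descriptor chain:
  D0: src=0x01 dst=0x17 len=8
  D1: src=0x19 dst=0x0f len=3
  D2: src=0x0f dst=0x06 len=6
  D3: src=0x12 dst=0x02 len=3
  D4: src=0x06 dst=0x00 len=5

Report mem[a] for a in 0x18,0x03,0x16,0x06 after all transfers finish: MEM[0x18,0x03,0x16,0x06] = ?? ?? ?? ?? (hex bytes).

MEM[0x18,0x03,0x16,0x06] = 78 5a 32 2a

[0] 0x01->0x17 len=8 : 3b 78 2a c1 b5 79 b2 4a
[1] 0x19->0x0f len=3 : 2a c1 b5
[2] 0x0f->0x06 len=6 : 2a c1 b5 5a 82 84
[3] 0x12->0x02 len=3 : 5a 82 84
[4] 0x06->0x00 len=5 : 2a c1 b5 5a 82
query mem[0x18]=0x78, mem[0x03]=0x5a, mem[0x16]=0x32, mem[0x06]=0x2a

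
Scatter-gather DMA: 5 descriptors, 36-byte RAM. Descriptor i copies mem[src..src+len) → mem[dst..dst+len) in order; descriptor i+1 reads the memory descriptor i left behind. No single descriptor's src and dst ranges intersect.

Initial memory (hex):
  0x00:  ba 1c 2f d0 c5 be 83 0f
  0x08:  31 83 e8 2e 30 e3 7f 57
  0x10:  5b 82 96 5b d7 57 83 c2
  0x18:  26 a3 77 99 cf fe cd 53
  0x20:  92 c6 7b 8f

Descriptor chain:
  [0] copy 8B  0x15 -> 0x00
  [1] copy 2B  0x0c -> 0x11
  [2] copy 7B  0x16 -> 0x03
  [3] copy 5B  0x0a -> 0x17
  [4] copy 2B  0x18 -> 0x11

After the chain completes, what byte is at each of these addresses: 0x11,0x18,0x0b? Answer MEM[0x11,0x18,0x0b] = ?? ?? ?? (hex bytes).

#0 dst[0x00+8] := {0x57,0x83,0xc2,0x26,0xa3,0x77,0x99,0xcf}
#1 dst[0x11+2] := {0x30,0xe3}
#2 dst[0x03+7] := {0x83,0xc2,0x26,0xa3,0x77,0x99,0xcf}
#3 dst[0x17+5] := {0xe8,0x2e,0x30,0xe3,0x7f}
#4 dst[0x11+2] := {0x2e,0x30}
query mem[0x11]=0x2e, mem[0x18]=0x2e, mem[0x0b]=0x2e

MEM[0x11,0x18,0x0b] = 2e 2e 2e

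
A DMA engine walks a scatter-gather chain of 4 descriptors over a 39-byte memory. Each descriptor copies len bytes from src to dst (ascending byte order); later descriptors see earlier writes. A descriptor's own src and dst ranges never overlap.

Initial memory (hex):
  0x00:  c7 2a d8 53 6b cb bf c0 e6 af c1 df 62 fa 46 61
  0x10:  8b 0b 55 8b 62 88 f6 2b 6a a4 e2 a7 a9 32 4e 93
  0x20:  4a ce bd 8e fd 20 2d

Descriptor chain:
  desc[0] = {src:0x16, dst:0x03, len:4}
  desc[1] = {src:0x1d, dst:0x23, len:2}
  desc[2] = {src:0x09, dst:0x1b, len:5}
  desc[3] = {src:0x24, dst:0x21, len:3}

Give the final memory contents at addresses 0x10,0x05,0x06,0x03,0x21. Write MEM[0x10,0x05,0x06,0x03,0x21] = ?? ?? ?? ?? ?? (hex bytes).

#0 dst[0x03+4] := {0xf6,0x2b,0x6a,0xa4}
#1 dst[0x23+2] := {0x32,0x4e}
#2 dst[0x1b+5] := {0xaf,0xc1,0xdf,0x62,0xfa}
#3 dst[0x21+3] := {0x4e,0x20,0x2d}
query mem[0x10]=0x8b, mem[0x05]=0x6a, mem[0x06]=0xa4, mem[0x03]=0xf6, mem[0x21]=0x4e

MEM[0x10,0x05,0x06,0x03,0x21] = 8b 6a a4 f6 4e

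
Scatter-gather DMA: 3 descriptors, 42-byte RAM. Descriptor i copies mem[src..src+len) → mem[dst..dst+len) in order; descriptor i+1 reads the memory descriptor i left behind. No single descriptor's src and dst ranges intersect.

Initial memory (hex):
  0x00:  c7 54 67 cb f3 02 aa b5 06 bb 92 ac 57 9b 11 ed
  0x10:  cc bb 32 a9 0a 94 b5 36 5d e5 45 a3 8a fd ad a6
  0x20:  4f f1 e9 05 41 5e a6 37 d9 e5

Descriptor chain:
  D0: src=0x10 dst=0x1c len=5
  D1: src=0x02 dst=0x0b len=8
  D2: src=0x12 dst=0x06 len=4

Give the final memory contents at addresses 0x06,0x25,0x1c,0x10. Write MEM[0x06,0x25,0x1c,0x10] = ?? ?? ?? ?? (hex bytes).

MEM[0x06,0x25,0x1c,0x10] = bb 5e cc b5

#0 dst[0x1c+5] := {0xcc,0xbb,0x32,0xa9,0x0a}
#1 dst[0x0b+8] := {0x67,0xcb,0xf3,0x02,0xaa,0xb5,0x06,0xbb}
#2 dst[0x06+4] := {0xbb,0xa9,0x0a,0x94}
query mem[0x06]=0xbb, mem[0x25]=0x5e, mem[0x1c]=0xcc, mem[0x10]=0xb5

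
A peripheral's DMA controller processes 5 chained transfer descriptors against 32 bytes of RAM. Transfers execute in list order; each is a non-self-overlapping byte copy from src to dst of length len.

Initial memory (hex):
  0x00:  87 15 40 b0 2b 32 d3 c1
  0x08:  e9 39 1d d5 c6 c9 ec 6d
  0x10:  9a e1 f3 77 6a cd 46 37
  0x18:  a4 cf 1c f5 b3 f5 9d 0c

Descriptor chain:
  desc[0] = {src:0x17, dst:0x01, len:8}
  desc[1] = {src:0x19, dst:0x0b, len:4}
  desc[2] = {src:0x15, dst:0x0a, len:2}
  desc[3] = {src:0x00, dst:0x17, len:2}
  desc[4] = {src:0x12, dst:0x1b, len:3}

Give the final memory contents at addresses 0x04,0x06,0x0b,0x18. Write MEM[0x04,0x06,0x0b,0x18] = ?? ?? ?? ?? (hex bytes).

[0] 0x17->0x01 len=8 : 37 a4 cf 1c f5 b3 f5 9d
[1] 0x19->0x0b len=4 : cf 1c f5 b3
[2] 0x15->0x0a len=2 : cd 46
[3] 0x00->0x17 len=2 : 87 37
[4] 0x12->0x1b len=3 : f3 77 6a
query mem[0x04]=0x1c, mem[0x06]=0xb3, mem[0x0b]=0x46, mem[0x18]=0x37

MEM[0x04,0x06,0x0b,0x18] = 1c b3 46 37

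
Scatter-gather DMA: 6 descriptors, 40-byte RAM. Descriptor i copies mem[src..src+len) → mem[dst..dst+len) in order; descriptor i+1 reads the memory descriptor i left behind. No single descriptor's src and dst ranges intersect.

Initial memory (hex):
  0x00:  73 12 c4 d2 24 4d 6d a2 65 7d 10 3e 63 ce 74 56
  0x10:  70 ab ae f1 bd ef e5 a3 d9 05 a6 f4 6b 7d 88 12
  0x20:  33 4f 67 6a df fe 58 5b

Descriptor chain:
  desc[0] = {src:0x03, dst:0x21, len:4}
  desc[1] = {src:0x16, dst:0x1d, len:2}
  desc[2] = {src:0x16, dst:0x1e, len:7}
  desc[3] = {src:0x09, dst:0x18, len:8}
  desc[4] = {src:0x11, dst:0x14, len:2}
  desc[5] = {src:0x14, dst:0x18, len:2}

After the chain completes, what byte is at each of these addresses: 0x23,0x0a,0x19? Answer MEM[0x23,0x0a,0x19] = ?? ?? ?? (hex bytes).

#0 dst[0x21+4] := {0xd2,0x24,0x4d,0x6d}
#1 dst[0x1d+2] := {0xe5,0xa3}
#2 dst[0x1e+7] := {0xe5,0xa3,0xd9,0x05,0xa6,0xf4,0x6b}
#3 dst[0x18+8] := {0x7d,0x10,0x3e,0x63,0xce,0x74,0x56,0x70}
#4 dst[0x14+2] := {0xab,0xae}
#5 dst[0x18+2] := {0xab,0xae}
query mem[0x23]=0xf4, mem[0x0a]=0x10, mem[0x19]=0xae

MEM[0x23,0x0a,0x19] = f4 10 ae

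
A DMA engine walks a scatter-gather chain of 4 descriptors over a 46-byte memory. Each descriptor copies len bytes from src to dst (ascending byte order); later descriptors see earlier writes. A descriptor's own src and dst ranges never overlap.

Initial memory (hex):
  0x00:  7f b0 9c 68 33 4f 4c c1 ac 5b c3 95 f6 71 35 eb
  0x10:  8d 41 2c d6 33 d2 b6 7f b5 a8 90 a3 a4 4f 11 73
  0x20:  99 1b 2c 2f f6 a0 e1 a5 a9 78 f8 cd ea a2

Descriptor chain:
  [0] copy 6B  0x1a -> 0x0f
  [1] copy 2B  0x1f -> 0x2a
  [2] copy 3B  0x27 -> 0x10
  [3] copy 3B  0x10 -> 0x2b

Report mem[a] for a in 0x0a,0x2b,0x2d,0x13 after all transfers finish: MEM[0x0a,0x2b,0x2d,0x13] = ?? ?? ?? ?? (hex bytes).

MEM[0x0a,0x2b,0x2d,0x13] = c3 a5 78 11

#0 dst[0x0f+6] := {0x90,0xa3,0xa4,0x4f,0x11,0x73}
#1 dst[0x2a+2] := {0x73,0x99}
#2 dst[0x10+3] := {0xa5,0xa9,0x78}
#3 dst[0x2b+3] := {0xa5,0xa9,0x78}
query mem[0x0a]=0xc3, mem[0x2b]=0xa5, mem[0x2d]=0x78, mem[0x13]=0x11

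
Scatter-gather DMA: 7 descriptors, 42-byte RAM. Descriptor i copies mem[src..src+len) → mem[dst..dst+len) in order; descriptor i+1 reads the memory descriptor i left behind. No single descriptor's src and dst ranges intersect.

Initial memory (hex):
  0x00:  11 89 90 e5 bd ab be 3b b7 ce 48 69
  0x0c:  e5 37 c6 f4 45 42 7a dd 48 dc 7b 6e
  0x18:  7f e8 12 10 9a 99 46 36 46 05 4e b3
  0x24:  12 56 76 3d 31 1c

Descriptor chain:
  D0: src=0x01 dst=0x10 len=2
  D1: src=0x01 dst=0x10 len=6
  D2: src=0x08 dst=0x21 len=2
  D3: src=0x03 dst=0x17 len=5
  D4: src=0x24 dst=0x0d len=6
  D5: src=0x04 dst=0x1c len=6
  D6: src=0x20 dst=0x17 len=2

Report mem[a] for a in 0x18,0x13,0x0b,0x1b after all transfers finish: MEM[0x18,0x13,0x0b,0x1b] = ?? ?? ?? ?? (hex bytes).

MEM[0x18,0x13,0x0b,0x1b] = ce bd 69 3b

  after D0: wrote 2B at 0x10 = 8990
  after D1: wrote 6B at 0x10 = 8990e5bdabbe
  after D2: wrote 2B at 0x21 = b7ce
  after D3: wrote 5B at 0x17 = e5bdabbe3b
  after D4: wrote 6B at 0x0d = 1256763d311c
  after D5: wrote 6B at 0x1c = bdabbe3bb7ce
  after D6: wrote 2B at 0x17 = b7ce
query mem[0x18]=0xce, mem[0x13]=0xbd, mem[0x0b]=0x69, mem[0x1b]=0x3b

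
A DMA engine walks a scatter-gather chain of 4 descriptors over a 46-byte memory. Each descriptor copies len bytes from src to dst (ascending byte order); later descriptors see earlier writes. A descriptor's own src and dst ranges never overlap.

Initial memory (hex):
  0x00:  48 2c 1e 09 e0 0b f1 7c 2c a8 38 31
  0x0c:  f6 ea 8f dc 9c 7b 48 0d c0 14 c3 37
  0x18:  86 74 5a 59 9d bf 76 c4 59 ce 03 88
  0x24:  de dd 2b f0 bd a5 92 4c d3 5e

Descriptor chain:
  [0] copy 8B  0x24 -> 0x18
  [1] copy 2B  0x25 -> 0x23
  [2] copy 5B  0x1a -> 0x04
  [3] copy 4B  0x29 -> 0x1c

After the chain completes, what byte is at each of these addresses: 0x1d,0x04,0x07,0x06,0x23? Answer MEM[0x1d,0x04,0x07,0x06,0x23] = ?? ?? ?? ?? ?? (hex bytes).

[0] 0x24->0x18 len=8 : de dd 2b f0 bd a5 92 4c
[1] 0x25->0x23 len=2 : dd 2b
[2] 0x1a->0x04 len=5 : 2b f0 bd a5 92
[3] 0x29->0x1c len=4 : a5 92 4c d3
query mem[0x1d]=0x92, mem[0x04]=0x2b, mem[0x07]=0xa5, mem[0x06]=0xbd, mem[0x23]=0xdd

MEM[0x1d,0x04,0x07,0x06,0x23] = 92 2b a5 bd dd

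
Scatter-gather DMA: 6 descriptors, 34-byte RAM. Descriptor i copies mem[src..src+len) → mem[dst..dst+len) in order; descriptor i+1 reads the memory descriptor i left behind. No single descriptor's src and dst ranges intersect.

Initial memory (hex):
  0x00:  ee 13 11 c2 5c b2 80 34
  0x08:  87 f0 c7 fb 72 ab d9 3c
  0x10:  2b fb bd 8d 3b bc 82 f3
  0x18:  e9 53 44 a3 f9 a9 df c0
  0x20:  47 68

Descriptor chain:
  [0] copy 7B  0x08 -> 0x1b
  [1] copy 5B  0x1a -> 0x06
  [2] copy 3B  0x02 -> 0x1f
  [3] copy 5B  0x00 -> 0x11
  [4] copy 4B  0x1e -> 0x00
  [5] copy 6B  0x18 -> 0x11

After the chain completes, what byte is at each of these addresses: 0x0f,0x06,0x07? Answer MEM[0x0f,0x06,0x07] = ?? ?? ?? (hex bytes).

  after D0: wrote 7B at 0x1b = 87f0c7fb72abd9
  after D1: wrote 5B at 0x06 = 4487f0c7fb
  after D2: wrote 3B at 0x1f = 11c25c
  after D3: wrote 5B at 0x11 = ee1311c25c
  after D4: wrote 4B at 0x00 = fb11c25c
  after D5: wrote 6B at 0x11 = e9534487f0c7
query mem[0x0f]=0x3c, mem[0x06]=0x44, mem[0x07]=0x87

MEM[0x0f,0x06,0x07] = 3c 44 87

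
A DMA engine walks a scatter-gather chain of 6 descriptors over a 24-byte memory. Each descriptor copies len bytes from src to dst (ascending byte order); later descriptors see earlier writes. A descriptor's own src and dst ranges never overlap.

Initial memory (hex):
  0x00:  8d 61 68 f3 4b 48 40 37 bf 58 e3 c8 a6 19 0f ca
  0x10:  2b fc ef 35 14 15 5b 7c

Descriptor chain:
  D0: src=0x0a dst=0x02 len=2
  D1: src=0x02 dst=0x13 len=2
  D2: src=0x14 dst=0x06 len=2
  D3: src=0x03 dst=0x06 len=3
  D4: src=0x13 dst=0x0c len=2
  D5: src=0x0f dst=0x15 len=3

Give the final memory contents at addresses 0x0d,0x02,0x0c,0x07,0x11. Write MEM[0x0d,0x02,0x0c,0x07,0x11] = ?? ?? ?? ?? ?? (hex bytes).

MEM[0x0d,0x02,0x0c,0x07,0x11] = c8 e3 e3 4b fc

[0] 0x0a->0x02 len=2 : e3 c8
[1] 0x02->0x13 len=2 : e3 c8
[2] 0x14->0x06 len=2 : c8 15
[3] 0x03->0x06 len=3 : c8 4b 48
[4] 0x13->0x0c len=2 : e3 c8
[5] 0x0f->0x15 len=3 : ca 2b fc
query mem[0x0d]=0xc8, mem[0x02]=0xe3, mem[0x0c]=0xe3, mem[0x07]=0x4b, mem[0x11]=0xfc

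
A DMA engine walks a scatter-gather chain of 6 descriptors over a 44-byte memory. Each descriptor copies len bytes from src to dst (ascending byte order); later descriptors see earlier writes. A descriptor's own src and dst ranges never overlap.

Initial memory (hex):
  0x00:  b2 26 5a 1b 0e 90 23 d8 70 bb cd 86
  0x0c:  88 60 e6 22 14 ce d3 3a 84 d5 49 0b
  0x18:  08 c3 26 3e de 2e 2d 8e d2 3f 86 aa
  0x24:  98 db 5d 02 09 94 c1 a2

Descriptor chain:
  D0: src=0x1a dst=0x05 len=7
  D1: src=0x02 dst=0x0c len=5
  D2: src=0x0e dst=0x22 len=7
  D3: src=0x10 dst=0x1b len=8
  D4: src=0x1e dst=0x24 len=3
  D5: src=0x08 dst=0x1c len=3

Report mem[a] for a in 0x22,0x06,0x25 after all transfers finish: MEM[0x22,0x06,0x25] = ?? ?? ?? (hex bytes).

MEM[0x22,0x06,0x25] = 0b 3e 84

  after D0: wrote 7B at 0x05 = 263ede2e2d8ed2
  after D1: wrote 5B at 0x0c = 5a1b0e263e
  after D2: wrote 7B at 0x22 = 0e263eced33a84
  after D3: wrote 8B at 0x1b = 3eced33a84d5490b
  after D4: wrote 3B at 0x24 = 3a84d5
  after D5: wrote 3B at 0x1c = 2e2d8e
query mem[0x22]=0x0b, mem[0x06]=0x3e, mem[0x25]=0x84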